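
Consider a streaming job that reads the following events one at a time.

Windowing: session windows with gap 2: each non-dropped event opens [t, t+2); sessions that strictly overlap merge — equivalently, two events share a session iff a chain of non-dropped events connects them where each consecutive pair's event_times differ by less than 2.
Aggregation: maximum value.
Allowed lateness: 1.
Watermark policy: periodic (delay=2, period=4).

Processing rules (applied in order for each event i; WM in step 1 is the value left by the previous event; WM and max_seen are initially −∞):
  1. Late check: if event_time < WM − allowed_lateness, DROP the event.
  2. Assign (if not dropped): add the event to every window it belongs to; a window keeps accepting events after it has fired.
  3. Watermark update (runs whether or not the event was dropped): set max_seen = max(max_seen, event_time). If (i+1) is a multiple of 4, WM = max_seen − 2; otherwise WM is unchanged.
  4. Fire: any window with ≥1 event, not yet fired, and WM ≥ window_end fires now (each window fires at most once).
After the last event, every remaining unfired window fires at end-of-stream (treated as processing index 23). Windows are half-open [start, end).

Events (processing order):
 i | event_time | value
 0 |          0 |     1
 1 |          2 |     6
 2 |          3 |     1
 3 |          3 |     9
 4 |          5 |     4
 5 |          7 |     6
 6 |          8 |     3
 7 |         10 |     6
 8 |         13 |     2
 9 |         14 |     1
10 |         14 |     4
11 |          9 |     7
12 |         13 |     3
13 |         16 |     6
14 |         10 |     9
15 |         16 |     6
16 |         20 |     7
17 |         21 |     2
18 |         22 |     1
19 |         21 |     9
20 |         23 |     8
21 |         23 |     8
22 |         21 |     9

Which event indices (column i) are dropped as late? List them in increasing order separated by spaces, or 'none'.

i=0 t=0 v=1: → [0,2); WM=−∞
i=1 t=2 v=6: → [2,4); WM=−∞
i=2 t=3 v=1: → [2,5); WM=−∞
i=3 t=3 v=9: → [2,5); WM=1
i=4 t=5 v=4: → [5,7); WM=1
i=5 t=7 v=6: → [7,9); WM=1
i=6 t=8 v=3: → [7,10); WM=1
i=7 t=10 v=6: → [10,12); WM=8
i=8 t=13 v=2: → [13,15); WM=8
i=9 t=14 v=1: → [13,16); WM=8
i=10 t=14 v=4: → [13,16); WM=8
i=11 t=9 v=7: → [7,12); WM=12
i=12 t=13 v=3: → [13,16); WM=12
i=13 t=16 v=6: → [16,18); WM=12
i=14 t=10 v=9: DROP (t<12-1); WM=12
i=15 t=16 v=6: → [16,18); WM=14
i=16 t=20 v=7: → [20,22); WM=14
i=17 t=21 v=2: → [20,23); WM=14
i=18 t=22 v=1: → [20,24); WM=14
i=19 t=21 v=9: → [20,24); WM=20
i=20 t=23 v=8: → [20,25); WM=20
i=21 t=23 v=8: → [20,25); WM=20
i=22 t=21 v=9: → [20,25); WM=20

14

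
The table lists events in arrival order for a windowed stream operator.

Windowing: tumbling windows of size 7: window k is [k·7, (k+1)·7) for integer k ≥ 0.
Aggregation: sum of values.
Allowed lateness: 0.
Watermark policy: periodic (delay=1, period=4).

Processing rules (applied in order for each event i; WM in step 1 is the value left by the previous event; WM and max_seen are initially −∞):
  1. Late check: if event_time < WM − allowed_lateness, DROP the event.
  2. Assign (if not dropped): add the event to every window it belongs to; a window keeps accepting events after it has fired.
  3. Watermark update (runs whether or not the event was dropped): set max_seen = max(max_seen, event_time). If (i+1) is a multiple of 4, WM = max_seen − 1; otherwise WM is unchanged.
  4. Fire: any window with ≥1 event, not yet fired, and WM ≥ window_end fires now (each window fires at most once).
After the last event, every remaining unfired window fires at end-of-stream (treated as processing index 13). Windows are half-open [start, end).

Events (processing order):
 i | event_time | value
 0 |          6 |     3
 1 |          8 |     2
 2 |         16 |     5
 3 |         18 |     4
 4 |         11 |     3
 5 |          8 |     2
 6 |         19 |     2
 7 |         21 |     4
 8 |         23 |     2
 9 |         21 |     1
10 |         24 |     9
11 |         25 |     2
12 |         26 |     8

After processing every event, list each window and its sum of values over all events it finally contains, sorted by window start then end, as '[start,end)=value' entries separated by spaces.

[0,7)=3 [7,14)=2 [14,21)=11 [21,28)=26

i=0 t=6 v=3: → [0,7); WM=−∞
i=1 t=8 v=2: → [7,14); WM=−∞
i=2 t=16 v=5: → [14,21); WM=−∞
i=3 t=18 v=4: → [14,21); WM=17; [0,7) fires=3 [7,14) fires=2
i=4 t=11 v=3: DROP (t<17-0); WM=17
i=5 t=8 v=2: DROP (t<17-0); WM=17
i=6 t=19 v=2: → [14,21); WM=17
i=7 t=21 v=4: → [21,28); WM=20
i=8 t=23 v=2: → [21,28); WM=20
i=9 t=21 v=1: → [21,28); WM=20
i=10 t=24 v=9: → [21,28); WM=20
i=11 t=25 v=2: → [21,28); WM=24; [14,21) fires=11
i=12 t=26 v=8: → [21,28); WM=24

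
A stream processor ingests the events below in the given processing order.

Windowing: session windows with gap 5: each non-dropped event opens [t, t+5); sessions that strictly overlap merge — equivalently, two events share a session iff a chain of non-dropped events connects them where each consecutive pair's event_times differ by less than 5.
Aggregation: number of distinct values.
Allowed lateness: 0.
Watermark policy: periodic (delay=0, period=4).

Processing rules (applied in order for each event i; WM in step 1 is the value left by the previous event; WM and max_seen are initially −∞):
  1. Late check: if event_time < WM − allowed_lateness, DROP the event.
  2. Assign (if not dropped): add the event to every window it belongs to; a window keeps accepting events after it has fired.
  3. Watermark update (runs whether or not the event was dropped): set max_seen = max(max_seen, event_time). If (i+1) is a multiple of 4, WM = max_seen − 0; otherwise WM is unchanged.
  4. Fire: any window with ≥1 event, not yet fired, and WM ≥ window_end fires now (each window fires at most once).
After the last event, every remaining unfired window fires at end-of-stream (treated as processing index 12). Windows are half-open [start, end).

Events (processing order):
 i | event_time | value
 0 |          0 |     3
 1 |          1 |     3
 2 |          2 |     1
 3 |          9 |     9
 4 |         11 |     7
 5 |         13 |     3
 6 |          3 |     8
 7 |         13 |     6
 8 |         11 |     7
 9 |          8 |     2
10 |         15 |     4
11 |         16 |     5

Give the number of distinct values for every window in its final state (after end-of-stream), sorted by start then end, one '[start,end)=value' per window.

i=0 t=0 v=3: → [0,5); WM=−∞
i=1 t=1 v=3: → [0,6); WM=−∞
i=2 t=2 v=1: → [0,7); WM=−∞
i=3 t=9 v=9: → [9,14); WM=9
i=4 t=11 v=7: → [9,16); WM=9
i=5 t=13 v=3: → [9,18); WM=9
i=6 t=3 v=8: DROP (t<9-0); WM=9
i=7 t=13 v=6: → [9,18); WM=13
i=8 t=11 v=7: DROP (t<13-0); WM=13
i=9 t=8 v=2: DROP (t<13-0); WM=13
i=10 t=15 v=4: → [9,20); WM=13
i=11 t=16 v=5: → [9,21); WM=16

[0,7)=2 [9,21)=6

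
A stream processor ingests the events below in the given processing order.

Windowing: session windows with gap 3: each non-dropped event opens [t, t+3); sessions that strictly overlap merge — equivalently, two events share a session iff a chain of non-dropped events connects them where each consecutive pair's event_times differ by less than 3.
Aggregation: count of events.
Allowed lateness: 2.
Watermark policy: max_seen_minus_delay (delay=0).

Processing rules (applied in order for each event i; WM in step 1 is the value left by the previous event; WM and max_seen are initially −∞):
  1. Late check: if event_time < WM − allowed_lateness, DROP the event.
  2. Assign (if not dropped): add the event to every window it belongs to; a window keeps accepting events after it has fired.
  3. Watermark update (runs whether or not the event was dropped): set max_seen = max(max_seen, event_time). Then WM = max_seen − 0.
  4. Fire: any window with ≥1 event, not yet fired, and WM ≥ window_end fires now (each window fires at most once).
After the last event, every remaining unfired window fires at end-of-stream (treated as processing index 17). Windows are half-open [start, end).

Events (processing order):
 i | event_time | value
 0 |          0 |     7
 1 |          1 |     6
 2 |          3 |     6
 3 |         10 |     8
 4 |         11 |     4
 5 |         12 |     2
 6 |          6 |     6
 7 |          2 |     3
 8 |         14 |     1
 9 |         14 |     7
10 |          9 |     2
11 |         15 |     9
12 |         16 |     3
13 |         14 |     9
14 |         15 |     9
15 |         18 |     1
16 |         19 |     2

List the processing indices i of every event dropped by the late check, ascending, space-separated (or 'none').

i=0 t=0 v=7: → [0,3); WM=0
i=1 t=1 v=6: → [0,4); WM=1
i=2 t=3 v=6: → [0,6); WM=3
i=3 t=10 v=8: → [10,13); WM=10
i=4 t=11 v=4: → [10,14); WM=11
i=5 t=12 v=2: → [10,15); WM=12
i=6 t=6 v=6: DROP (t<12-2); WM=12
i=7 t=2 v=3: DROP (t<12-2); WM=12
i=8 t=14 v=1: → [10,17); WM=14
i=9 t=14 v=7: → [10,17); WM=14
i=10 t=9 v=2: DROP (t<14-2); WM=14
i=11 t=15 v=9: → [10,18); WM=15
i=12 t=16 v=3: → [10,19); WM=16
i=13 t=14 v=9: → [10,19); WM=16
i=14 t=15 v=9: → [10,19); WM=16
i=15 t=18 v=1: → [10,21); WM=18
i=16 t=19 v=2: → [10,22); WM=19

6 7 10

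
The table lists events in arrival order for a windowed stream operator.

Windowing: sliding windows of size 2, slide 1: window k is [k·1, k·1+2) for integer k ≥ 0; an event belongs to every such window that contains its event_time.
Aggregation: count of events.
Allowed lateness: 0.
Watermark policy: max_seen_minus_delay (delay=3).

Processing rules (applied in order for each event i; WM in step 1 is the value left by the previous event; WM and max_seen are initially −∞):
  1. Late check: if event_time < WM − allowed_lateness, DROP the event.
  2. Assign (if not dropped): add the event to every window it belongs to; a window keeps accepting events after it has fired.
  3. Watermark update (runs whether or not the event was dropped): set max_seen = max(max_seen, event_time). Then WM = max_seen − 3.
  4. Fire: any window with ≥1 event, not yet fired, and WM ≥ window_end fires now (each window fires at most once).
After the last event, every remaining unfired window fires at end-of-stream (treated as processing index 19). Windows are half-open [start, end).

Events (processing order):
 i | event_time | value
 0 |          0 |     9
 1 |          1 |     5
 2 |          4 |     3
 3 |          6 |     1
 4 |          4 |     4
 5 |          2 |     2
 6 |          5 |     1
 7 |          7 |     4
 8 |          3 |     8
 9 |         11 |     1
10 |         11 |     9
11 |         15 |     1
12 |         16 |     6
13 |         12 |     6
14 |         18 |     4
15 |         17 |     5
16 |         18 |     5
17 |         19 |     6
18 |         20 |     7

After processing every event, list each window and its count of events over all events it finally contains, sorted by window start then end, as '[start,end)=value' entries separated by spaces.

i=0 t=0 v=9: → [0,2); WM=-3
i=1 t=1 v=5: → [1,3),[0,2); WM=-2
i=2 t=4 v=3: → [4,6),[3,5); WM=1
i=3 t=6 v=1: → [6,8),[5,7); WM=3; [0,2) fires=2 [1,3) fires=1
i=4 t=4 v=4: → [4,6),[3,5); WM=3
i=5 t=2 v=2: DROP (t<3-0); WM=3
i=6 t=5 v=1: → [5,7),[4,6); WM=3
i=7 t=7 v=4: → [7,9),[6,8); WM=4
i=8 t=3 v=8: DROP (t<4-0); WM=4
i=9 t=11 v=1: → [11,13),[10,12); WM=8; [3,5) fires=2 [4,6) fires=3 [5,7) fires=2 [6,8) fires=2
i=10 t=11 v=9: → [11,13),[10,12); WM=8
i=11 t=15 v=1: → [15,17),[14,16); WM=12; [7,9) fires=1 [10,12) fires=2
i=12 t=16 v=6: → [16,18),[15,17); WM=13; [11,13) fires=2
i=13 t=12 v=6: DROP (t<13-0); WM=13
i=14 t=18 v=4: → [18,20),[17,19); WM=15
i=15 t=17 v=5: → [17,19),[16,18); WM=15
i=16 t=18 v=5: → [18,20),[17,19); WM=15
i=17 t=19 v=6: → [19,21),[18,20); WM=16; [14,16) fires=1
i=18 t=20 v=7: → [20,22),[19,21); WM=17; [15,17) fires=2

[0,2)=2 [1,3)=1 [3,5)=2 [4,6)=3 [5,7)=2 [6,8)=2 [7,9)=1 [10,12)=2 [11,13)=2 [14,16)=1 [15,17)=2 [16,18)=2 [17,19)=3 [18,20)=3 [19,21)=2 [20,22)=1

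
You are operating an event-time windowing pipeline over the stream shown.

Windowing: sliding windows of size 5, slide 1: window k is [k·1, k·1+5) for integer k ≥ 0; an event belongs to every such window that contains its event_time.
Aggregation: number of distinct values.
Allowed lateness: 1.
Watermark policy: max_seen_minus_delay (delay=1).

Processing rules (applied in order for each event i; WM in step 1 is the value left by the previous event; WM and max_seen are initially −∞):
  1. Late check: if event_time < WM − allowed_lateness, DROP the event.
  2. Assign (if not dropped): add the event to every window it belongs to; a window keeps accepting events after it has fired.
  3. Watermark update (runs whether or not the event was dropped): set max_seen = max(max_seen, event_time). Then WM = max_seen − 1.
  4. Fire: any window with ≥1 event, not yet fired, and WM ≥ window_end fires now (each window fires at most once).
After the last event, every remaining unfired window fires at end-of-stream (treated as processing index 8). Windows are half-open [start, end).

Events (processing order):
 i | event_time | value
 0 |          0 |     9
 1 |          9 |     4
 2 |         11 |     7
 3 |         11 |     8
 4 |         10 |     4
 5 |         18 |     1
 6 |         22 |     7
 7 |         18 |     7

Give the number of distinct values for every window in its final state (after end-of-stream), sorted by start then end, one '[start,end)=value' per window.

[0,5)=1 [5,10)=1 [6,11)=1 [7,12)=3 [8,13)=3 [9,14)=3 [10,15)=3 [11,16)=2 [14,19)=1 [15,20)=1 [16,21)=1 [17,22)=1 [18,23)=2 [19,24)=1 [20,25)=1 [21,26)=1 [22,27)=1

i=0 t=0 v=9: → [0,5); WM=-1
i=1 t=9 v=4: → [9,14),[8,13),[7,12),[6,11),[5,10); WM=8; [0,5) fires=1
i=2 t=11 v=7: → [11,16),[10,15),[9,14),[8,13),[7,12); WM=10; [5,10) fires=1
i=3 t=11 v=8: → [11,16),[10,15),[9,14),[8,13),[7,12); WM=10
i=4 t=10 v=4: → [10,15),[9,14),[8,13),[7,12),[6,11); WM=10
i=5 t=18 v=1: → [18,23),[17,22),[16,21),[15,20),[14,19); WM=17; [6,11) fires=1 [7,12) fires=3 [8,13) fires=3 [9,14) fires=3 [10,15) fires=3 [11,16) fires=2
i=6 t=22 v=7: → [22,27),[21,26),[20,25),[19,24),[18,23); WM=21; [14,19) fires=1 [15,20) fires=1 [16,21) fires=1
i=7 t=18 v=7: DROP (t<21-1); WM=21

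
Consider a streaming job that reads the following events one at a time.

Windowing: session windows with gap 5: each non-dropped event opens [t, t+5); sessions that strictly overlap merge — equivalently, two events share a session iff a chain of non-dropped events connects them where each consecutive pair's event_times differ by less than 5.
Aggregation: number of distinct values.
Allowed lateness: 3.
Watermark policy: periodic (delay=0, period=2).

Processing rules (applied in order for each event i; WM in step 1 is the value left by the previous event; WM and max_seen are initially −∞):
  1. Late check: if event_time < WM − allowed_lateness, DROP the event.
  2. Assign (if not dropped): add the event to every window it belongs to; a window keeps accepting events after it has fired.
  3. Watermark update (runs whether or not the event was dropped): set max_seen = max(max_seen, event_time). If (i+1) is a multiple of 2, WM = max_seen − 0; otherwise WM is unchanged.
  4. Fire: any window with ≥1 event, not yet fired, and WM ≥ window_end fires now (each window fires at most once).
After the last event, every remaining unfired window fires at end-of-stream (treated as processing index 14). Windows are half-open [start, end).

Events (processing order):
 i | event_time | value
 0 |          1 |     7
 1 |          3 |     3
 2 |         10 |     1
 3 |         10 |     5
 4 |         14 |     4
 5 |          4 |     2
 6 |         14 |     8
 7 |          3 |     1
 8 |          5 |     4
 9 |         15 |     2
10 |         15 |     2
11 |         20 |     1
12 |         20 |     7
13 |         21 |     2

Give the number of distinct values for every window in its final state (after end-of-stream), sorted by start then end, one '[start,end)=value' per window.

i=0 t=1 v=7: → [1,6); WM=−∞
i=1 t=3 v=3: → [1,8); WM=3
i=2 t=10 v=1: → [10,15); WM=3
i=3 t=10 v=5: → [10,15); WM=10
i=4 t=14 v=4: → [10,19); WM=10
i=5 t=4 v=2: DROP (t<10-3); WM=14
i=6 t=14 v=8: → [10,19); WM=14
i=7 t=3 v=1: DROP (t<14-3); WM=14
i=8 t=5 v=4: DROP (t<14-3); WM=14
i=9 t=15 v=2: → [10,20); WM=15
i=10 t=15 v=2: → [10,20); WM=15
i=11 t=20 v=1: → [20,25); WM=20
i=12 t=20 v=7: → [20,25); WM=20
i=13 t=21 v=2: → [20,26); WM=21

[1,8)=2 [10,20)=5 [20,26)=3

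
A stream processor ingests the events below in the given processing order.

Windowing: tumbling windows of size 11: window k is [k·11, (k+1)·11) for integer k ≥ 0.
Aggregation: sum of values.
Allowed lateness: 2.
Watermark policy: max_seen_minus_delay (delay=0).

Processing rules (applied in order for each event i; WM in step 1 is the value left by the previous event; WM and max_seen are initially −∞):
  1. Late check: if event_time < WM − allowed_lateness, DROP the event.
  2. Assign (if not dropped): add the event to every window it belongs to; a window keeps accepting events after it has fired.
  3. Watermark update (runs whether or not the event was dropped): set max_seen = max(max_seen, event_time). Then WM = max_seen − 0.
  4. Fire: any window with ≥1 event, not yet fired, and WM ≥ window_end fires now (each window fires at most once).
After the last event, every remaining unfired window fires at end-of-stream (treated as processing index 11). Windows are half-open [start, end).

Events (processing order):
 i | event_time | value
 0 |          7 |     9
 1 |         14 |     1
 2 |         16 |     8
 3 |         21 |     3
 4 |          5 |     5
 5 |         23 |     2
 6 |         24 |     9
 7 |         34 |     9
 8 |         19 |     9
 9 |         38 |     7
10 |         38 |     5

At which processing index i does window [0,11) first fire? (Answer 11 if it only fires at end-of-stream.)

i=0 t=7 v=9: → [0,11); WM=7
i=1 t=14 v=1: → [11,22); WM=14; [0,11) fires=9
i=2 t=16 v=8: → [11,22); WM=16
i=3 t=21 v=3: → [11,22); WM=21
i=4 t=5 v=5: DROP (t<21-2); WM=21
i=5 t=23 v=2: → [22,33); WM=23; [11,22) fires=12
i=6 t=24 v=9: → [22,33); WM=24
i=7 t=34 v=9: → [33,44); WM=34; [22,33) fires=11
i=8 t=19 v=9: DROP (t<34-2); WM=34
i=9 t=38 v=7: → [33,44); WM=38
i=10 t=38 v=5: → [33,44); WM=38

1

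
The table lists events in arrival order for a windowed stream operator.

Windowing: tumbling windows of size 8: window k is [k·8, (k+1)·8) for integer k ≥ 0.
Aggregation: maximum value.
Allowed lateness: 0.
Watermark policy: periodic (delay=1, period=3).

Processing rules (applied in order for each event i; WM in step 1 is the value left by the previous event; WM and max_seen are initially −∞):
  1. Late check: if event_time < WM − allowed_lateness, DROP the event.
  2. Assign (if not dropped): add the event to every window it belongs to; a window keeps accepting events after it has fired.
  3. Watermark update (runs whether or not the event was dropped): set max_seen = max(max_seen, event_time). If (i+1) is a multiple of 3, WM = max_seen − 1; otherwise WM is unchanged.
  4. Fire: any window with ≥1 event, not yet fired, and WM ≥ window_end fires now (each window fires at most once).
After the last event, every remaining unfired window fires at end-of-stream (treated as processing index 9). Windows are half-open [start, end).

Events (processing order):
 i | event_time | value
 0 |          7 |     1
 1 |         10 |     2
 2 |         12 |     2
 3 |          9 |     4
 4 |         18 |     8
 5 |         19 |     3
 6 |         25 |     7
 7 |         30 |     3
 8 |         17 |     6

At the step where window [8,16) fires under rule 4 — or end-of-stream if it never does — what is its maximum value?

i=0 t=7 v=1: → [0,8); WM=−∞
i=1 t=10 v=2: → [8,16); WM=−∞
i=2 t=12 v=2: → [8,16); WM=11; [0,8) fires=1
i=3 t=9 v=4: DROP (t<11-0); WM=11
i=4 t=18 v=8: → [16,24); WM=11
i=5 t=19 v=3: → [16,24); WM=18; [8,16) fires=2
i=6 t=25 v=7: → [24,32); WM=18
i=7 t=30 v=3: → [24,32); WM=18
i=8 t=17 v=6: DROP (t<18-0); WM=29; [16,24) fires=8

2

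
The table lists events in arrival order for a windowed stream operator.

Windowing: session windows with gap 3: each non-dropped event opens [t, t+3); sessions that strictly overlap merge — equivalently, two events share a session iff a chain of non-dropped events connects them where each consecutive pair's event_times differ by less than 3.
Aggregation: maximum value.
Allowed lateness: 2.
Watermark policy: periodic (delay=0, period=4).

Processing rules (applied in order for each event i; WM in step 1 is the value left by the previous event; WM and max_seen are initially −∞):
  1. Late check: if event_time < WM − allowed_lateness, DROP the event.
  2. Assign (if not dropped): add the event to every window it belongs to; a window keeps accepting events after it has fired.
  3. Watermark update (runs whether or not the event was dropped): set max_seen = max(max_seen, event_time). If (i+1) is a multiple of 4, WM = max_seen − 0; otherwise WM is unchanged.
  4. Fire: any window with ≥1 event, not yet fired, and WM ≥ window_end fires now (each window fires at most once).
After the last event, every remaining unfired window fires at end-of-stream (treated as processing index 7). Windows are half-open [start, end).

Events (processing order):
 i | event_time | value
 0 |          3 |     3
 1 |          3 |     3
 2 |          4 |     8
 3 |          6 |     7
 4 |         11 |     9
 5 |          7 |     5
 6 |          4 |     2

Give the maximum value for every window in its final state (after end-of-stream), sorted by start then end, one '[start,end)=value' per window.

i=0 t=3 v=3: → [3,6); WM=−∞
i=1 t=3 v=3: → [3,6); WM=−∞
i=2 t=4 v=8: → [3,7); WM=−∞
i=3 t=6 v=7: → [3,9); WM=6
i=4 t=11 v=9: → [11,14); WM=6
i=5 t=7 v=5: → [3,10); WM=6
i=6 t=4 v=2: → [3,10); WM=6

[3,10)=8 [11,14)=9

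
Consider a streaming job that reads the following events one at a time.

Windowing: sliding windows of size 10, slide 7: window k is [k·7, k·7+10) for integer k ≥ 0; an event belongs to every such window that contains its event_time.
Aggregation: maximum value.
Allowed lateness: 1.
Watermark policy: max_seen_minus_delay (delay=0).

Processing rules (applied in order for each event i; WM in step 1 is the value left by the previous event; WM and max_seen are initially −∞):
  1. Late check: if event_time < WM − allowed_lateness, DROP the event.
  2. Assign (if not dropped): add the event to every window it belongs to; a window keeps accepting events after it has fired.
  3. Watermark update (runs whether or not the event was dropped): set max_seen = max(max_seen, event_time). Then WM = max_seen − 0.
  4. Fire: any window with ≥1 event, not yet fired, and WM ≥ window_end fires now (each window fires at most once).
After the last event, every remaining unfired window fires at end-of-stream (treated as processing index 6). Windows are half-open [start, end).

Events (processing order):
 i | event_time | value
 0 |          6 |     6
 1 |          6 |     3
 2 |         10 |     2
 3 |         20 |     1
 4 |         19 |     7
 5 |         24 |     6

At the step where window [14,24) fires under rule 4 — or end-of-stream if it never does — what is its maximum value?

7

i=0 t=6 v=6: → [0,10); WM=6
i=1 t=6 v=3: → [0,10); WM=6
i=2 t=10 v=2: → [7,17); WM=10; [0,10) fires=6
i=3 t=20 v=1: → [14,24); WM=20; [7,17) fires=2
i=4 t=19 v=7: → [14,24); WM=20
i=5 t=24 v=6: → [21,31); WM=24; [14,24) fires=7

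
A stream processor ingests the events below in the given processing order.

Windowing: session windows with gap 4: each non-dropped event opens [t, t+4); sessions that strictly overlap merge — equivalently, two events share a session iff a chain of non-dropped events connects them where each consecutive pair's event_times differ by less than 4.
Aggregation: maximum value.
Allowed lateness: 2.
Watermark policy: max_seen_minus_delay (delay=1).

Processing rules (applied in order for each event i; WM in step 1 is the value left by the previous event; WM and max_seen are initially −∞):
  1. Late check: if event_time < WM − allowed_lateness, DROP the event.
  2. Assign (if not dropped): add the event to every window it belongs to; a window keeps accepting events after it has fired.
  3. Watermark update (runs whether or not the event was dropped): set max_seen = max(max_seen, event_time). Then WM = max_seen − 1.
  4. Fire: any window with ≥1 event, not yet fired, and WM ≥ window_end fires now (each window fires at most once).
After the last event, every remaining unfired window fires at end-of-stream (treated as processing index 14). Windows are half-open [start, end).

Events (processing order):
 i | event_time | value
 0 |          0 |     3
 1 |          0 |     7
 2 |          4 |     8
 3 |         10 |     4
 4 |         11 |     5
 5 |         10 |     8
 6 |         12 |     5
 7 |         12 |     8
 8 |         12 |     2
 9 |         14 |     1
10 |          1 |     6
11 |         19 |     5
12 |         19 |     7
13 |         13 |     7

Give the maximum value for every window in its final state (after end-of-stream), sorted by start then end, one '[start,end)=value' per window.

i=0 t=0 v=3: → [0,4); WM=-1
i=1 t=0 v=7: → [0,4); WM=-1
i=2 t=4 v=8: → [4,8); WM=3
i=3 t=10 v=4: → [10,14); WM=9
i=4 t=11 v=5: → [10,15); WM=10
i=5 t=10 v=8: → [10,15); WM=10
i=6 t=12 v=5: → [10,16); WM=11
i=7 t=12 v=8: → [10,16); WM=11
i=8 t=12 v=2: → [10,16); WM=11
i=9 t=14 v=1: → [10,18); WM=13
i=10 t=1 v=6: DROP (t<13-2); WM=13
i=11 t=19 v=5: → [19,23); WM=18
i=12 t=19 v=7: → [19,23); WM=18
i=13 t=13 v=7: DROP (t<18-2); WM=18

[0,4)=7 [4,8)=8 [10,18)=8 [19,23)=7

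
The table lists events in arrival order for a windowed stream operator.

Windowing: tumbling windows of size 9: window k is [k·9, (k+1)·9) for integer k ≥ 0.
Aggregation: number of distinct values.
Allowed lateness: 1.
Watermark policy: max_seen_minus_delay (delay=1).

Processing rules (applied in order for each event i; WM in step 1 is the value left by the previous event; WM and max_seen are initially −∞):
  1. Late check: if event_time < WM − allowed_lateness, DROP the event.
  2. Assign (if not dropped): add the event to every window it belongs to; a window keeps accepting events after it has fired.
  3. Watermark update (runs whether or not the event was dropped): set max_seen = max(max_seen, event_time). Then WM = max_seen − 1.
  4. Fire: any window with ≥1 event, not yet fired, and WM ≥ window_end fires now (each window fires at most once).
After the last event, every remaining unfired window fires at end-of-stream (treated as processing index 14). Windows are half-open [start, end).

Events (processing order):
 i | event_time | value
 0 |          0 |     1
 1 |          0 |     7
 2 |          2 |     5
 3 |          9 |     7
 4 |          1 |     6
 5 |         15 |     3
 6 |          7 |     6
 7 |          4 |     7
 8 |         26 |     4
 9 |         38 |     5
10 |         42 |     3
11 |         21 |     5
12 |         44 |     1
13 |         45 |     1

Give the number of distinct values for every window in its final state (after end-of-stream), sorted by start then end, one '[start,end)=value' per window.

[0,9)=3 [9,18)=2 [18,27)=1 [36,45)=3 [45,54)=1

i=0 t=0 v=1: → [0,9); WM=-1
i=1 t=0 v=7: → [0,9); WM=-1
i=2 t=2 v=5: → [0,9); WM=1
i=3 t=9 v=7: → [9,18); WM=8
i=4 t=1 v=6: DROP (t<8-1); WM=8
i=5 t=15 v=3: → [9,18); WM=14; [0,9) fires=3
i=6 t=7 v=6: DROP (t<14-1); WM=14
i=7 t=4 v=7: DROP (t<14-1); WM=14
i=8 t=26 v=4: → [18,27); WM=25; [9,18) fires=2
i=9 t=38 v=5: → [36,45); WM=37; [18,27) fires=1
i=10 t=42 v=3: → [36,45); WM=41
i=11 t=21 v=5: DROP (t<41-1); WM=41
i=12 t=44 v=1: → [36,45); WM=43
i=13 t=45 v=1: → [45,54); WM=44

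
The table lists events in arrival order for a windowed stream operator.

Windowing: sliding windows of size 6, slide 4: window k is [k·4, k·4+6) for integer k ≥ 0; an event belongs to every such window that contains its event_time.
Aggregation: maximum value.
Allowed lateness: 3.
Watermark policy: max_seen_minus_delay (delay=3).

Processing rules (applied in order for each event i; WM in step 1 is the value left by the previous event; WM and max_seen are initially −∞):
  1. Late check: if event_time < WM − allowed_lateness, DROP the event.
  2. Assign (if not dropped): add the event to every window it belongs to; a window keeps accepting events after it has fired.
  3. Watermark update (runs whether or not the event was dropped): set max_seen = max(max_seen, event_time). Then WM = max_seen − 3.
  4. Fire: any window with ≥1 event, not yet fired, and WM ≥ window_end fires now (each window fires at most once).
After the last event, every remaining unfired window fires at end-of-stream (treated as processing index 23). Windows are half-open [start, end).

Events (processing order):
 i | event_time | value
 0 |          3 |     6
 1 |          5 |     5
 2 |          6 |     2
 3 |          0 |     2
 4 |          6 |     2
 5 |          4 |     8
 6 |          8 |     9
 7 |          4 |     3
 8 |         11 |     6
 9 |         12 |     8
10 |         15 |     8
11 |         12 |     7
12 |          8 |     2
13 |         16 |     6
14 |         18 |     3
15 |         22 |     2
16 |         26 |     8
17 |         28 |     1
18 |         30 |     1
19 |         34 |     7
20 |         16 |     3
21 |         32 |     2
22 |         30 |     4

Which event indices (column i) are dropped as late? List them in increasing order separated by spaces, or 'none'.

12 20

i=0 t=3 v=6: → [0,6); WM=0
i=1 t=5 v=5: → [4,10),[0,6); WM=2
i=2 t=6 v=2: → [4,10); WM=3
i=3 t=0 v=2: → [0,6); WM=3
i=4 t=6 v=2: → [4,10); WM=3
i=5 t=4 v=8: → [4,10),[0,6); WM=3
i=6 t=8 v=9: → [8,14),[4,10); WM=5
i=7 t=4 v=3: → [4,10),[0,6); WM=5
i=8 t=11 v=6: → [8,14); WM=8; [0,6) fires=8
i=9 t=12 v=8: → [12,18),[8,14); WM=9
i=10 t=15 v=8: → [12,18); WM=12; [4,10) fires=9
i=11 t=12 v=7: → [12,18),[8,14); WM=12
i=12 t=8 v=2: DROP (t<12-3); WM=12
i=13 t=16 v=6: → [16,22),[12,18); WM=13
i=14 t=18 v=3: → [16,22); WM=15; [8,14) fires=9
i=15 t=22 v=2: → [20,26); WM=19; [12,18) fires=8
i=16 t=26 v=8: → [24,30); WM=23; [16,22) fires=6
i=17 t=28 v=1: → [28,34),[24,30); WM=25
i=18 t=30 v=1: → [28,34); WM=27; [20,26) fires=2
i=19 t=34 v=7: → [32,38); WM=31; [24,30) fires=8
i=20 t=16 v=3: DROP (t<31-3); WM=31
i=21 t=32 v=2: → [32,38),[28,34); WM=31
i=22 t=30 v=4: → [28,34); WM=31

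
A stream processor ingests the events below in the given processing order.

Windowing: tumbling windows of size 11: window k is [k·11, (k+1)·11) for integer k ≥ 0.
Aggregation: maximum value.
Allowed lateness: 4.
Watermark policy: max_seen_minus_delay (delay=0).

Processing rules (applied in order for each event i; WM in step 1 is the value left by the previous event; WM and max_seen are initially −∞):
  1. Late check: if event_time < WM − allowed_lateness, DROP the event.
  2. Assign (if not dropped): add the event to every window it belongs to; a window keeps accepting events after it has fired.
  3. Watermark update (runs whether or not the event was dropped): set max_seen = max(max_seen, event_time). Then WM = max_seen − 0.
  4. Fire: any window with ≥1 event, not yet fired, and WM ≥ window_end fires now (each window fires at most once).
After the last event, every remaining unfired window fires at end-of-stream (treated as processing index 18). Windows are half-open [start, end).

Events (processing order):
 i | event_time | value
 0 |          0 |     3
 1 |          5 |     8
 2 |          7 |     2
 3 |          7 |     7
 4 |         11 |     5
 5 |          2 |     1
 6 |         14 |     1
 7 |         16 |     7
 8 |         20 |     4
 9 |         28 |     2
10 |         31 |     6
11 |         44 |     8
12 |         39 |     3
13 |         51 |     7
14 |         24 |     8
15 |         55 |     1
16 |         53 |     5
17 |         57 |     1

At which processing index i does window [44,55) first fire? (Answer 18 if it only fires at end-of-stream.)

15

i=0 t=0 v=3: → [0,11); WM=0
i=1 t=5 v=8: → [0,11); WM=5
i=2 t=7 v=2: → [0,11); WM=7
i=3 t=7 v=7: → [0,11); WM=7
i=4 t=11 v=5: → [11,22); WM=11; [0,11) fires=8
i=5 t=2 v=1: DROP (t<11-4); WM=11
i=6 t=14 v=1: → [11,22); WM=14
i=7 t=16 v=7: → [11,22); WM=16
i=8 t=20 v=4: → [11,22); WM=20
i=9 t=28 v=2: → [22,33); WM=28; [11,22) fires=7
i=10 t=31 v=6: → [22,33); WM=31
i=11 t=44 v=8: → [44,55); WM=44; [22,33) fires=6
i=12 t=39 v=3: DROP (t<44-4); WM=44
i=13 t=51 v=7: → [44,55); WM=51
i=14 t=24 v=8: DROP (t<51-4); WM=51
i=15 t=55 v=1: → [55,66); WM=55; [44,55) fires=8
i=16 t=53 v=5: → [44,55); WM=55
i=17 t=57 v=1: → [55,66); WM=57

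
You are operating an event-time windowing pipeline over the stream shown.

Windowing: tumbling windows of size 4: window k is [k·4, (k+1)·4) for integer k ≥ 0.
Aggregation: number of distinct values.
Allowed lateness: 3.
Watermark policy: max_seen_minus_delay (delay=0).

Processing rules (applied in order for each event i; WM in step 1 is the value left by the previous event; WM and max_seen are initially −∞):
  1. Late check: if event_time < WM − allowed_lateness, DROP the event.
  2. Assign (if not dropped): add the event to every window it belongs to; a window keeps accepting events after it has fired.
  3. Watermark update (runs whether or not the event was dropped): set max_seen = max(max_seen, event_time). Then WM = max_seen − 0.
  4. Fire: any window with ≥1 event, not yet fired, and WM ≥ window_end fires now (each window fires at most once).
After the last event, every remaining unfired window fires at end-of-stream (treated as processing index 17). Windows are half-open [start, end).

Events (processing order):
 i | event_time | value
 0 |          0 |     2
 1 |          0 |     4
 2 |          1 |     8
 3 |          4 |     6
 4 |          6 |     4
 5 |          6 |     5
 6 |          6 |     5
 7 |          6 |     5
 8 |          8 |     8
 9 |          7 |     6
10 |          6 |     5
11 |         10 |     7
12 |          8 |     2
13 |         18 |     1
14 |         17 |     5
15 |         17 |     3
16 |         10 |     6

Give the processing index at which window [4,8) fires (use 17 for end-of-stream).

8

i=0 t=0 v=2: → [0,4); WM=0
i=1 t=0 v=4: → [0,4); WM=0
i=2 t=1 v=8: → [0,4); WM=1
i=3 t=4 v=6: → [4,8); WM=4; [0,4) fires=3
i=4 t=6 v=4: → [4,8); WM=6
i=5 t=6 v=5: → [4,8); WM=6
i=6 t=6 v=5: → [4,8); WM=6
i=7 t=6 v=5: → [4,8); WM=6
i=8 t=8 v=8: → [8,12); WM=8; [4,8) fires=3
i=9 t=7 v=6: → [4,8); WM=8
i=10 t=6 v=5: → [4,8); WM=8
i=11 t=10 v=7: → [8,12); WM=10
i=12 t=8 v=2: → [8,12); WM=10
i=13 t=18 v=1: → [16,20); WM=18; [8,12) fires=3
i=14 t=17 v=5: → [16,20); WM=18
i=15 t=17 v=3: → [16,20); WM=18
i=16 t=10 v=6: DROP (t<18-3); WM=18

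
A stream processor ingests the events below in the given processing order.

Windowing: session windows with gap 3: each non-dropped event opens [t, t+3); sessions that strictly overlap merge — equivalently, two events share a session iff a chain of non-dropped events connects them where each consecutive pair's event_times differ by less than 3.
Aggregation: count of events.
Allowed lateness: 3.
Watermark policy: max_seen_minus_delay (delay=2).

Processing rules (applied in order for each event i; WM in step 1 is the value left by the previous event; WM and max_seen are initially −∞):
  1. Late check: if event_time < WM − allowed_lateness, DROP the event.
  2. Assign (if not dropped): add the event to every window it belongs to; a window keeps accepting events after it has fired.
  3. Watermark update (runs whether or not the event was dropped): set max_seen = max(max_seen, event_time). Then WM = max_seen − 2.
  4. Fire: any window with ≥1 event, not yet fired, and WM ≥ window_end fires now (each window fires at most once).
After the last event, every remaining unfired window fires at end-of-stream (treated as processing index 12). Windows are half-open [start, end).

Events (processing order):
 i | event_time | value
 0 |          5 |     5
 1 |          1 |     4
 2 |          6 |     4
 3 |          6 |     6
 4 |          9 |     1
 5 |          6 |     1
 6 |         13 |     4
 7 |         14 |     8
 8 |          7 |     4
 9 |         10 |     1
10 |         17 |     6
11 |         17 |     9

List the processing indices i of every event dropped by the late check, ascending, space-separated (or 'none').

i=0 t=5 v=5: → [5,8); WM=3
i=1 t=1 v=4: → [1,4); WM=3
i=2 t=6 v=4: → [5,9); WM=4
i=3 t=6 v=6: → [5,9); WM=4
i=4 t=9 v=1: → [9,12); WM=7
i=5 t=6 v=1: → [5,9); WM=7
i=6 t=13 v=4: → [13,16); WM=11
i=7 t=14 v=8: → [13,17); WM=12
i=8 t=7 v=4: DROP (t<12-3); WM=12
i=9 t=10 v=1: → [9,13); WM=12
i=10 t=17 v=6: → [17,20); WM=15
i=11 t=17 v=9: → [17,20); WM=15

8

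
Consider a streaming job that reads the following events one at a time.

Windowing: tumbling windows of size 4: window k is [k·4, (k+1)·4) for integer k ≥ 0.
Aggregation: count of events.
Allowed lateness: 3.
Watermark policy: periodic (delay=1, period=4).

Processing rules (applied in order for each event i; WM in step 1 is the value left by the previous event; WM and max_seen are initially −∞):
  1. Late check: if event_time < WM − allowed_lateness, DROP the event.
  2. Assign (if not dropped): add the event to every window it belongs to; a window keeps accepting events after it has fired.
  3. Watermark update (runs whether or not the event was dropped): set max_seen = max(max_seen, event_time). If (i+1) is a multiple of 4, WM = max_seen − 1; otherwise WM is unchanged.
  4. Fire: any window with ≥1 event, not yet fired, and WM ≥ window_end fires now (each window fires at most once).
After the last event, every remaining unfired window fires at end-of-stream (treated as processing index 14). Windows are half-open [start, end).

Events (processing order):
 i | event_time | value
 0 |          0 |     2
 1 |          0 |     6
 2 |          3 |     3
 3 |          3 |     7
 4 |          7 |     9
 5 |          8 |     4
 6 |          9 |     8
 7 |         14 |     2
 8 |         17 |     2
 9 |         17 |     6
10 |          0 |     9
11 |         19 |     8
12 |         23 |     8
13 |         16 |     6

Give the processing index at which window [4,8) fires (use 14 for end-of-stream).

7

i=0 t=0 v=2: → [0,4); WM=−∞
i=1 t=0 v=6: → [0,4); WM=−∞
i=2 t=3 v=3: → [0,4); WM=−∞
i=3 t=3 v=7: → [0,4); WM=2
i=4 t=7 v=9: → [4,8); WM=2
i=5 t=8 v=4: → [8,12); WM=2
i=6 t=9 v=8: → [8,12); WM=2
i=7 t=14 v=2: → [12,16); WM=13; [0,4) fires=4 [4,8) fires=1 [8,12) fires=2
i=8 t=17 v=2: → [16,20); WM=13
i=9 t=17 v=6: → [16,20); WM=13
i=10 t=0 v=9: DROP (t<13-3); WM=13
i=11 t=19 v=8: → [16,20); WM=18; [12,16) fires=1
i=12 t=23 v=8: → [20,24); WM=18
i=13 t=16 v=6: → [16,20); WM=18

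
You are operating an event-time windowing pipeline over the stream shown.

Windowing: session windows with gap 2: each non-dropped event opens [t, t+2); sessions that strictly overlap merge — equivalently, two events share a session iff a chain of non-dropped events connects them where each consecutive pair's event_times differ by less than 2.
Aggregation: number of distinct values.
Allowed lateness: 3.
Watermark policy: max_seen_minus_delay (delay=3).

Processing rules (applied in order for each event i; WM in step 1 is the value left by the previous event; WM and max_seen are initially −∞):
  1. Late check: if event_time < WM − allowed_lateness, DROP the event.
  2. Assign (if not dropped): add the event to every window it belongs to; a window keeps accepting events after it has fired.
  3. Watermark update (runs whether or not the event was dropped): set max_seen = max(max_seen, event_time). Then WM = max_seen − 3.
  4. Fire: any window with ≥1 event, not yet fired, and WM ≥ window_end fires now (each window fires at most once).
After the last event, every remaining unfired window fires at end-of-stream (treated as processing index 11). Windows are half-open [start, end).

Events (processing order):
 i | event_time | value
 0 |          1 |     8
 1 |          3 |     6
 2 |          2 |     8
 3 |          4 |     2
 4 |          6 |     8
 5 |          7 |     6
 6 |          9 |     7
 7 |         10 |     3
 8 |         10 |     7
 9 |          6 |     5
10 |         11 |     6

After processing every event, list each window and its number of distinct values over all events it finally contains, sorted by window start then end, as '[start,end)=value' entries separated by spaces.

i=0 t=1 v=8: → [1,3); WM=-2
i=1 t=3 v=6: → [3,5); WM=0
i=2 t=2 v=8: → [1,5); WM=0
i=3 t=4 v=2: → [1,6); WM=1
i=4 t=6 v=8: → [6,8); WM=3
i=5 t=7 v=6: → [6,9); WM=4
i=6 t=9 v=7: → [9,11); WM=6
i=7 t=10 v=3: → [9,12); WM=7
i=8 t=10 v=7: → [9,12); WM=7
i=9 t=6 v=5: → [6,9); WM=7
i=10 t=11 v=6: → [9,13); WM=8

[1,6)=3 [6,9)=3 [9,13)=3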